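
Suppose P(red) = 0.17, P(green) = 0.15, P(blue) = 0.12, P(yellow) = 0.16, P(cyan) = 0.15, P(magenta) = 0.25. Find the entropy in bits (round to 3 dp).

H = −Σ pᵢ log₂ pᵢ.
−0.17·log₂(0.17) = 0.4346
−0.15·log₂(0.15) = 0.4105
−0.12·log₂(0.12) = 0.3671
−0.16·log₂(0.16) = 0.4230
−0.15·log₂(0.15) = 0.4105
−0.25·log₂(0.25) = 0.5000
Sum ≈ 2.5458 → 2.546 bits.

2.546 bits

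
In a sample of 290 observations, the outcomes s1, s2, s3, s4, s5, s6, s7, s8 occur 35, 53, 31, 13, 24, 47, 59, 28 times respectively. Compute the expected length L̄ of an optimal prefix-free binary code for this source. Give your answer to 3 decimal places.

2.924 bits/symbol

Probabilities are the counts divided by 290.
Repeatedly combine the two least-probable nodes; the expected code length is the sum of the merged weights.
merge 13/290 + 12/145 → 37/290
merge 14/145 + 31/290 → 59/290
merge 7/58 + 37/290 → 36/145
merge 47/290 + 53/290 → 10/29
merge 59/290 + 59/290 → 59/145
merge 36/145 + 10/29 → 86/145
merge 59/145 + 86/145 → 1
L = 37/290 + 59/290 + 36/145 + 10/29 + 59/145 + 86/145 + 1 = 424/145 ≈ 2.924 bits/symbol.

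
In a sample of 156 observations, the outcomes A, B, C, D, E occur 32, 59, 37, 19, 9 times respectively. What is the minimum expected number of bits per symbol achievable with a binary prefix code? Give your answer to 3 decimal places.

2.179 bits/symbol

Probabilities are the counts divided by 156.
Repeatedly combine the two least-probable nodes; the expected code length is the sum of the merged weights.
merge 3/52 + 19/156 → 7/39
merge 7/39 + 8/39 → 5/13
merge 37/156 + 59/156 → 8/13
merge 5/13 + 8/13 → 1
L = 7/39 + 5/13 + 8/13 + 1 = 85/39 ≈ 2.179 bits/symbol.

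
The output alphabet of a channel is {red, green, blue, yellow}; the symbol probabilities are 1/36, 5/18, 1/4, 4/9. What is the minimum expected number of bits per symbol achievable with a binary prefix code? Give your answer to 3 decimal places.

1.833 bits/symbol

Repeatedly combine the two least-probable nodes; the expected code length is the sum of the merged weights.
merge 1/36 + 1/4 → 5/18
merge 5/18 + 5/18 → 5/9
merge 4/9 + 5/9 → 1
L = 5/18 + 5/9 + 1 = 11/6 ≈ 1.833 bits/symbol.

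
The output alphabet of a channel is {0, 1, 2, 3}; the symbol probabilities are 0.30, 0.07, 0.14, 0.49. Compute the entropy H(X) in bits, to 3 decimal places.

H = −Σ pᵢ log₂ pᵢ.
−0.30·log₂(0.30) = 0.5211
−0.07·log₂(0.07) = 0.2686
−0.14·log₂(0.14) = 0.3971
−0.49·log₂(0.49) = 0.5043
Sum ≈ 1.6910 → 1.691 bits.

1.691 bits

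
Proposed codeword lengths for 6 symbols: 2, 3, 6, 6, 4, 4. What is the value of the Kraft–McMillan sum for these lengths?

With common denominator 2^6 = 64: Σ 2^(−ℓᵢ) = 16/64 + 8/64 + 1/64 + 1/64 + 4/64 + 4/64 = 34/64 = 0.53125.

0.53125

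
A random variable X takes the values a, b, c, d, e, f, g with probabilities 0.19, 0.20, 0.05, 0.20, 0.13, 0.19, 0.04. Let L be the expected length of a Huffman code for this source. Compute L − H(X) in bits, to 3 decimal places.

0.066 bits

Entropy H = −Σ p log₂ p ≈ 2.6237 bits.
Huffman merges: 1/25+1/20→9/100; 9/100+13/100→11/50; 19/100+19/100→19/50; 1/5+1/5→2/5; 11/50+19/50→3/5; 2/5+3/5→1. L = 269/100 ≈ 2.6900.
L − H = 2.6900 − 2.6237 = 0.066 bits.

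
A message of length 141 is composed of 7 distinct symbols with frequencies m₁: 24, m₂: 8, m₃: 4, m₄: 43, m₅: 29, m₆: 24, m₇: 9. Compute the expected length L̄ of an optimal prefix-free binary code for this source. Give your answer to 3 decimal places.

Probabilities are the counts divided by 141.
Repeatedly combine the two least-probable nodes; the expected code length is the sum of the merged weights.
merge 4/141 + 8/141 → 4/47
merge 3/47 + 4/47 → 7/47
merge 7/47 + 8/47 → 15/47
merge 8/47 + 29/141 → 53/141
merge 43/141 + 15/47 → 88/141
merge 53/141 + 88/141 → 1
L = 4/47 + 7/47 + 15/47 + 53/141 + 88/141 + 1 = 120/47 ≈ 2.553 bits/symbol.

2.553 bits/symbol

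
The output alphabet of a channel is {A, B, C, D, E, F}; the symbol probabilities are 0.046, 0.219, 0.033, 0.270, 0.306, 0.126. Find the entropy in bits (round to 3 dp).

H = −Σ pᵢ log₂ pᵢ.
−0.046·log₂(0.046) = 0.2043
−0.219·log₂(0.219) = 0.4798
−0.033·log₂(0.033) = 0.1624
−0.270·log₂(0.270) = 0.5100
−0.306·log₂(0.306) = 0.5228
−0.126·log₂(0.126) = 0.3766
Sum ≈ 2.2559 → 2.256 bits.

2.256 bits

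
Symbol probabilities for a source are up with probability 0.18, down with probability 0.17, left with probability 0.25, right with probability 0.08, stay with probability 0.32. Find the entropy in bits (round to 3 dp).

H = −Σ pᵢ log₂ pᵢ.
−0.18·log₂(0.18) = 0.4453
−0.17·log₂(0.17) = 0.4346
−0.25·log₂(0.25) = 0.5000
−0.08·log₂(0.08) = 0.2915
−0.32·log₂(0.32) = 0.5260
Sum ≈ 2.1974 → 2.197 bits.

2.197 bits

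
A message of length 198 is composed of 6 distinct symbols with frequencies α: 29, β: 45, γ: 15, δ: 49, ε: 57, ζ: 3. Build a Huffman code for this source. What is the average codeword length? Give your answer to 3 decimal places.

2.328 bits/symbol

Probabilities are the counts divided by 198.
Repeatedly combine the two least-probable nodes; the expected code length is the sum of the merged weights.
merge 1/66 + 5/66 → 1/11
merge 1/11 + 29/198 → 47/198
merge 5/22 + 47/198 → 46/99
merge 49/198 + 19/66 → 53/99
merge 46/99 + 53/99 → 1
L = 1/11 + 47/198 + 46/99 + 53/99 + 1 = 461/198 ≈ 2.328 bits/symbol.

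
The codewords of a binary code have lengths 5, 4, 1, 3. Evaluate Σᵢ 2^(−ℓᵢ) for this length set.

0.71875

With common denominator 2^5 = 32: Σ 2^(−ℓᵢ) = 1/32 + 2/32 + 16/32 + 4/32 = 23/32 = 0.71875.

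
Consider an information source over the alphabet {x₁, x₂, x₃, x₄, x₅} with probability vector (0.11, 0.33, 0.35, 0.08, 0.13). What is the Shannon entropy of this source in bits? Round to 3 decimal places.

H = −Σ pᵢ log₂ pᵢ.
−0.11·log₂(0.11) = 0.3503
−0.33·log₂(0.33) = 0.5278
−0.35·log₂(0.35) = 0.5301
−0.08·log₂(0.08) = 0.2915
−0.13·log₂(0.13) = 0.3826
Sum ≈ 2.0824 → 2.082 bits.

2.082 bits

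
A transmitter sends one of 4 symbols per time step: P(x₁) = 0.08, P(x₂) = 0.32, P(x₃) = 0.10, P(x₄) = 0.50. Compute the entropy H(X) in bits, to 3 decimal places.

1.650 bits

H = −Σ pᵢ log₂ pᵢ.
−0.08·log₂(0.08) = 0.2915
−0.32·log₂(0.32) = 0.5260
−0.10·log₂(0.10) = 0.3322
−0.50·log₂(0.50) = 0.5000
Sum ≈ 1.6497 → 1.650 bits.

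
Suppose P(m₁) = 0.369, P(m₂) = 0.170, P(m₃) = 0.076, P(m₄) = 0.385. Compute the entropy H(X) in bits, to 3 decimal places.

H = −Σ pᵢ log₂ pᵢ.
−0.369·log₂(0.369) = 0.5307
−0.170·log₂(0.170) = 0.4346
−0.076·log₂(0.076) = 0.2826
−0.385·log₂(0.385) = 0.5302
Sum ≈ 1.7781 → 1.778 bits.

1.778 bits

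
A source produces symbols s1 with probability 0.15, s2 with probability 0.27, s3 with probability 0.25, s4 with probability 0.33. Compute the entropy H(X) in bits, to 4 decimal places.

1.9484 bits

H = −Σ pᵢ log₂ pᵢ.
−0.15·log₂(0.15) = 0.4105
−0.27·log₂(0.27) = 0.5100
−0.25·log₂(0.25) = 0.5000
−0.33·log₂(0.33) = 0.5278
Sum ≈ 1.9484 → 1.9484 bits.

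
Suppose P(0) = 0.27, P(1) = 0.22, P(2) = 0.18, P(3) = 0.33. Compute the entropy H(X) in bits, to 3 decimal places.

1.964 bits

H = −Σ pᵢ log₂ pᵢ.
−0.27·log₂(0.27) = 0.5100
−0.22·log₂(0.22) = 0.4806
−0.18·log₂(0.18) = 0.4453
−0.33·log₂(0.33) = 0.5278
Sum ≈ 1.9637 → 1.964 bits.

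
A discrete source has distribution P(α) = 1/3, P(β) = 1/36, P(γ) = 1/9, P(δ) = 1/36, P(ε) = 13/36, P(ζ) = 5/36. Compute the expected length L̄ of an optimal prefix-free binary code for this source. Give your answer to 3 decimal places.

2.167 bits/symbol

Repeatedly combine the two least-probable nodes; the expected code length is the sum of the merged weights.
merge 1/36 + 1/36 → 1/18
merge 1/18 + 1/9 → 1/6
merge 5/36 + 1/6 → 11/36
merge 11/36 + 1/3 → 23/36
merge 13/36 + 23/36 → 1
L = 1/18 + 1/6 + 11/36 + 23/36 + 1 = 13/6 ≈ 2.167 bits/symbol.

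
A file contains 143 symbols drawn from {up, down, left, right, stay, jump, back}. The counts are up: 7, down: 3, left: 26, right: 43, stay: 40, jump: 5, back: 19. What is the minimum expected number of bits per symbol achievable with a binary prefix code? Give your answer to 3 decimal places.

Probabilities are the counts divided by 143.
Repeatedly combine the two least-probable nodes; the expected code length is the sum of the merged weights.
merge 3/143 + 5/143 → 8/143
merge 7/143 + 8/143 → 15/143
merge 15/143 + 19/143 → 34/143
merge 2/11 + 34/143 → 60/143
merge 40/143 + 43/143 → 83/143
merge 60/143 + 83/143 → 1
L = 8/143 + 15/143 + 34/143 + 60/143 + 83/143 + 1 = 343/143 ≈ 2.399 bits/symbol.

2.399 bits/symbol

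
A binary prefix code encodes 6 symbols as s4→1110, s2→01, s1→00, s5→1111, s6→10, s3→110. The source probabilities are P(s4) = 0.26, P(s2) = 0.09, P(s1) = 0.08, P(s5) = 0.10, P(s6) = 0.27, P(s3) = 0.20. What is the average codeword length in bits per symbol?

2.92 bits/symbol

L̄ = Σ pᵢ·ℓᵢ = 0.26·4 + 0.09·2 + 0.08·2 + 0.10·4 + 0.27·2 + 0.20·3 = 2.92 bits/symbol.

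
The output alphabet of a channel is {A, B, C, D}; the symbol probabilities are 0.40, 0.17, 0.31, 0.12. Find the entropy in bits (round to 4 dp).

H = −Σ pᵢ log₂ pᵢ.
−0.40·log₂(0.40) = 0.5288
−0.17·log₂(0.17) = 0.4346
−0.31·log₂(0.31) = 0.5238
−0.12·log₂(0.12) = 0.3671
Sum ≈ 1.8542 → 1.8542 bits.

1.8542 bits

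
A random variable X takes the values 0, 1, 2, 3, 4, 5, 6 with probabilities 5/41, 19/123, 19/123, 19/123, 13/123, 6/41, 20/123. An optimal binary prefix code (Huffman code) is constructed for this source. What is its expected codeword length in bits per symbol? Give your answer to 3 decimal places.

2.837 bits/symbol

Repeatedly combine the two least-probable nodes; the expected code length is the sum of the merged weights.
merge 13/123 + 5/41 → 28/123
merge 6/41 + 19/123 → 37/123
merge 19/123 + 19/123 → 38/123
merge 20/123 + 28/123 → 16/41
merge 37/123 + 38/123 → 25/41
merge 16/41 + 25/41 → 1
L = 28/123 + 37/123 + 38/123 + 16/41 + 25/41 + 1 = 349/123 ≈ 2.837 bits/symbol.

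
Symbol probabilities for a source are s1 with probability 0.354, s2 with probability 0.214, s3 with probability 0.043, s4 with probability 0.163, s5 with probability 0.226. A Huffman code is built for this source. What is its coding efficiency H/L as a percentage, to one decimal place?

95.8%

Entropy H = −Σ p log₂ p ≈ 2.1130 bits.
Huffman merges: 43/1000+163/1000→103/500; 103/500+107/500→21/50; 113/500+177/500→29/50; 21/50+29/50→1. L = 1103/500 ≈ 2.2060.
Efficiency = H/L = 2.1130/2.2060 = 95.8%.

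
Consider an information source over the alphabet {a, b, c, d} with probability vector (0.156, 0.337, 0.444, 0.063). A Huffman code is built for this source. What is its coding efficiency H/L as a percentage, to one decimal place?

96.8%

Entropy H = −Σ p log₂ p ≈ 1.7183 bits.
Huffman merges: 63/1000+39/250→219/1000; 219/1000+337/1000→139/250; 111/250+139/250→1. L = 71/40 ≈ 1.7750.
Efficiency = H/L = 1.7183/1.7750 = 96.8%.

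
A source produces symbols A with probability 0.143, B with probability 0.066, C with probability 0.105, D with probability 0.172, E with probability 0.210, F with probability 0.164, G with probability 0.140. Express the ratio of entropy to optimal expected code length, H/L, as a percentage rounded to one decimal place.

Entropy H = −Σ p log₂ p ≈ 2.7359 bits.
Huffman merges: 33/500+21/200→171/1000; 7/50+143/1000→283/1000; 41/250+171/1000→67/200; 43/250+21/100→191/500; 283/1000+67/200→309/500; 191/500+309/500→1. L = 2789/1000 ≈ 2.7890.
Efficiency = H/L = 2.7359/2.7890 = 98.1%.

98.1%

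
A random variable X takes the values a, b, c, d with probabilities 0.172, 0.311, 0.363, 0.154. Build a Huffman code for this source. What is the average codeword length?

Repeatedly combine the two least-probable nodes; the expected code length is the sum of the merged weights.
merge 77/500 + 43/250 → 163/500
merge 311/1000 + 163/500 → 637/1000
merge 363/1000 + 637/1000 → 1
L = 163/500 + 637/1000 + 1 = 1963/1000 = 1.963 bits/symbol.

1.963 bits/symbol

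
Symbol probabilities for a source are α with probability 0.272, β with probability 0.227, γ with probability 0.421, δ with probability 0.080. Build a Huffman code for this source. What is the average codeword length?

Repeatedly combine the two least-probable nodes; the expected code length is the sum of the merged weights.
merge 2/25 + 227/1000 → 307/1000
merge 34/125 + 307/1000 → 579/1000
merge 421/1000 + 579/1000 → 1
L = 307/1000 + 579/1000 + 1 = 943/500 = 1.886 bits/symbol.

1.886 bits/symbol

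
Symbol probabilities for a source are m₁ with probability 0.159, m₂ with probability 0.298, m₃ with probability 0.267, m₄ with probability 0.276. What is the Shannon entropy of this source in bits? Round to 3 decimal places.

1.964 bits

H = −Σ pᵢ log₂ pᵢ.
−0.159·log₂(0.159) = 0.4218
−0.298·log₂(0.298) = 0.5205
−0.267·log₂(0.267) = 0.5087
−0.276·log₂(0.276) = 0.5126
Sum ≈ 1.9636 → 1.964 bits.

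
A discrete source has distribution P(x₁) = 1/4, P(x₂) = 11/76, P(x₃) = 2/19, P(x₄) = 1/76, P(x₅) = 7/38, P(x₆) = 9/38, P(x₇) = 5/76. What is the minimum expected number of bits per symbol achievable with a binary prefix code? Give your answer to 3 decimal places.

2.592 bits/symbol

Repeatedly combine the two least-probable nodes; the expected code length is the sum of the merged weights.
merge 1/76 + 5/76 → 3/38
merge 3/38 + 2/19 → 7/38
merge 11/76 + 7/38 → 25/76
merge 7/38 + 9/38 → 8/19
merge 1/4 + 25/76 → 11/19
merge 8/19 + 11/19 → 1
L = 3/38 + 7/38 + 25/76 + 8/19 + 11/19 + 1 = 197/76 ≈ 2.592 bits/symbol.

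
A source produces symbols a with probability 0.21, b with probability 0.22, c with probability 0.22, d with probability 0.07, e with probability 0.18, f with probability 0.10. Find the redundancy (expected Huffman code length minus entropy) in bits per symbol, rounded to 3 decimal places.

0.040 bits

Entropy H = −Σ p log₂ p ≈ 2.4800 bits.
Huffman merges: 7/100+1/10→17/100; 17/100+9/50→7/20; 21/100+11/50→43/100; 11/50+7/20→57/100; 43/100+57/100→1. L = 63/25 ≈ 2.5200.
L − H = 2.5200 − 2.4800 = 0.040 bits.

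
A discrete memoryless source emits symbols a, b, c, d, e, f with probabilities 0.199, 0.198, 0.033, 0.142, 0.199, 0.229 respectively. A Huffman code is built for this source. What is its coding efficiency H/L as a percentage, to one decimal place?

95.7%

Entropy H = −Σ p log₂ p ≈ 2.4389 bits.
Huffman merges: 33/1000+71/500→7/40; 7/40+99/500→373/1000; 199/1000+199/1000→199/500; 229/1000+373/1000→301/500; 199/500+301/500→1. L = 637/250 ≈ 2.5480.
Efficiency = H/L = 2.4389/2.5480 = 95.7%.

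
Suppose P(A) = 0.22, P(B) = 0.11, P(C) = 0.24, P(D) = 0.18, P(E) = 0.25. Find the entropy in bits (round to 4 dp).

H = −Σ pᵢ log₂ pᵢ.
−0.22·log₂(0.22) = 0.4806
−0.11·log₂(0.11) = 0.3503
−0.24·log₂(0.24) = 0.4941
−0.18·log₂(0.18) = 0.4453
−0.25·log₂(0.25) = 0.5000
Sum ≈ 2.2703 → 2.2703 bits.

2.2703 bits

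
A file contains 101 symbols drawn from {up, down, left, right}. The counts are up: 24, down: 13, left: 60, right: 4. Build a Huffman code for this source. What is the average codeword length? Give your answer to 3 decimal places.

Probabilities are the counts divided by 101.
Repeatedly combine the two least-probable nodes; the expected code length is the sum of the merged weights.
merge 4/101 + 13/101 → 17/101
merge 17/101 + 24/101 → 41/101
merge 41/101 + 60/101 → 1
L = 17/101 + 41/101 + 1 = 159/101 ≈ 1.574 bits/symbol.

1.574 bits/symbol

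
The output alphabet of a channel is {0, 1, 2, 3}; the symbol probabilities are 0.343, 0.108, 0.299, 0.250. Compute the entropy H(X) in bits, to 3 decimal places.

1.897 bits

H = −Σ pᵢ log₂ pᵢ.
−0.343·log₂(0.343) = 0.5295
−0.108·log₂(0.108) = 0.3468
−0.299·log₂(0.299) = 0.5208
−0.250·log₂(0.250) = 0.5000
Sum ≈ 1.8971 → 1.897 bits.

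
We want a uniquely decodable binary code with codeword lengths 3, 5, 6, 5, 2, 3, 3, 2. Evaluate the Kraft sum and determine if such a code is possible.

0.953125; yes

With common denominator 2^6 = 64: Σ 2^(−ℓᵢ) = 8/64 + 2/64 + 1/64 + 2/64 + 16/64 + 8/64 + 8/64 + 16/64 = 61/64 = 0.953125.
Kraft's inequality requires Σ ≤ 1; here Σ = 0.953125 ≤ 1, so such a prefix code exists.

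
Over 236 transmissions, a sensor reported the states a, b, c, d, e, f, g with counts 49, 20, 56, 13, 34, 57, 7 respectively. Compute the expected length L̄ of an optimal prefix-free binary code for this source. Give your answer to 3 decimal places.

Probabilities are the counts divided by 236.
Repeatedly combine the two least-probable nodes; the expected code length is the sum of the merged weights.
merge 7/236 + 13/236 → 5/59
merge 5/59 + 5/59 → 10/59
merge 17/118 + 10/59 → 37/118
merge 49/236 + 14/59 → 105/236
merge 57/236 + 37/118 → 131/236
merge 105/236 + 131/236 → 1
L = 5/59 + 10/59 + 37/118 + 105/236 + 131/236 + 1 = 303/118 ≈ 2.568 bits/symbol.

2.568 bits/symbol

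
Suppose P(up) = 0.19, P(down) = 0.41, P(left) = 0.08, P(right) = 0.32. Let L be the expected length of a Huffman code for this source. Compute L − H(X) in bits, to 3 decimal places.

Entropy H = −Σ p log₂ p ≈ 1.8002 bits.
Huffman merges: 2/25+19/100→27/100; 27/100+8/25→59/100; 41/100+59/100→1. L = 93/50 ≈ 1.8600.
L − H = 1.8600 − 1.8002 = 0.060 bits.

0.060 bits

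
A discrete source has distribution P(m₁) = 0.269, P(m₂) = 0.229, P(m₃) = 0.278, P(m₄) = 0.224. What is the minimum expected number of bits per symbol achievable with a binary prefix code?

Repeatedly combine the two least-probable nodes; the expected code length is the sum of the merged weights.
merge 28/125 + 229/1000 → 453/1000
merge 269/1000 + 139/500 → 547/1000
merge 453/1000 + 547/1000 → 1
L = 453/1000 + 547/1000 + 1 = 2 bits/symbol.

2 bits/symbol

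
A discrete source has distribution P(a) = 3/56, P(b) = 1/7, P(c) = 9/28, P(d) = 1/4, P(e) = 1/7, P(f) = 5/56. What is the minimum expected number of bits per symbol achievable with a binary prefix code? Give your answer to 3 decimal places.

Repeatedly combine the two least-probable nodes; the expected code length is the sum of the merged weights.
merge 3/56 + 5/56 → 1/7
merge 1/7 + 1/7 → 2/7
merge 1/7 + 1/4 → 11/28
merge 2/7 + 9/28 → 17/28
merge 11/28 + 17/28 → 1
L = 1/7 + 2/7 + 11/28 + 17/28 + 1 = 17/7 ≈ 2.429 bits/symbol.

2.429 bits/symbol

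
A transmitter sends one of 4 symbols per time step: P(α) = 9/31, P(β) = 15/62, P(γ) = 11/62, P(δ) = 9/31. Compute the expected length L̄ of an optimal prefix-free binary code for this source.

2 bits/symbol

Repeatedly combine the two least-probable nodes; the expected code length is the sum of the merged weights.
merge 11/62 + 15/62 → 13/31
merge 9/31 + 9/31 → 18/31
merge 13/31 + 18/31 → 1
L = 13/31 + 18/31 + 1 = 2 bits/symbol.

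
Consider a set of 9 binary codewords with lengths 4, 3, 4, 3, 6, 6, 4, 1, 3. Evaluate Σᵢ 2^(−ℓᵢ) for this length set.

With common denominator 2^6 = 64: Σ 2^(−ℓᵢ) = 4/64 + 8/64 + 4/64 + 8/64 + 1/64 + 1/64 + 4/64 + 32/64 + 8/64 = 70/64 = 1.09375.

1.09375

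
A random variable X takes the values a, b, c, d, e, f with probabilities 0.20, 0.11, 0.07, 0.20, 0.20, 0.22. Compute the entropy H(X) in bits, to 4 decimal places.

2.4926 bits

H = −Σ pᵢ log₂ pᵢ.
−0.20·log₂(0.20) = 0.4644
−0.11·log₂(0.11) = 0.3503
−0.07·log₂(0.07) = 0.2686
−0.20·log₂(0.20) = 0.4644
−0.20·log₂(0.20) = 0.4644
−0.22·log₂(0.22) = 0.4806
Sum ≈ 2.4926 → 2.4926 bits.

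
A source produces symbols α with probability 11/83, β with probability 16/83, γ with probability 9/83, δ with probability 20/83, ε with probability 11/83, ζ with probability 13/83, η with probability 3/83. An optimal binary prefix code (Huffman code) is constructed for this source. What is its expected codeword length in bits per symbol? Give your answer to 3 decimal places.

Repeatedly combine the two least-probable nodes; the expected code length is the sum of the merged weights.
merge 3/83 + 9/83 → 12/83
merge 11/83 + 11/83 → 22/83
merge 12/83 + 13/83 → 25/83
merge 16/83 + 20/83 → 36/83
merge 22/83 + 25/83 → 47/83
merge 36/83 + 47/83 → 1
L = 12/83 + 22/83 + 25/83 + 36/83 + 47/83 + 1 = 225/83 ≈ 2.711 bits/symbol.

2.711 bits/symbol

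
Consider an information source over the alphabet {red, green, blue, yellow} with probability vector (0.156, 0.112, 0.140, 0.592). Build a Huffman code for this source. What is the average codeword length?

1.66 bits/symbol

Repeatedly combine the two least-probable nodes; the expected code length is the sum of the merged weights.
merge 14/125 + 7/50 → 63/250
merge 39/250 + 63/250 → 51/125
merge 51/125 + 74/125 → 1
L = 63/250 + 51/125 + 1 = 83/50 = 1.66 bits/symbol.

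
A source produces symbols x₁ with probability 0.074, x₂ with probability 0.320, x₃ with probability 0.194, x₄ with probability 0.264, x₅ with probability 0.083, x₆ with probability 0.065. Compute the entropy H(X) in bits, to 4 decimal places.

H = −Σ pᵢ log₂ pᵢ.
−0.074·log₂(0.074) = 0.2780
−0.320·log₂(0.320) = 0.5260
−0.194·log₂(0.194) = 0.4590
−0.264·log₂(0.264) = 0.5072
−0.083·log₂(0.083) = 0.2980
−0.065·log₂(0.065) = 0.2563
Sum ≈ 2.3246 → 2.3246 bits.

2.3246 bits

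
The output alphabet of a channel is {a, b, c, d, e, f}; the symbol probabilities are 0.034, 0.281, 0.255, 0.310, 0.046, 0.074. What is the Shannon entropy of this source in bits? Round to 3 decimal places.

H = −Σ pᵢ log₂ pᵢ.
−0.034·log₂(0.034) = 0.1659
−0.281·log₂(0.281) = 0.5146
−0.255·log₂(0.255) = 0.5027
−0.310·log₂(0.310) = 0.5238
−0.046·log₂(0.046) = 0.2043
−0.074·log₂(0.074) = 0.2780
Sum ≈ 2.1893 → 2.189 bits.

2.189 bits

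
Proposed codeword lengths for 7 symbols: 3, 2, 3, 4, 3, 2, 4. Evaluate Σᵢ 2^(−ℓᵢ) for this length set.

With common denominator 2^4 = 16: Σ 2^(−ℓᵢ) = 2/16 + 4/16 + 2/16 + 1/16 + 2/16 + 4/16 + 1/16 = 16/16 = 1.

1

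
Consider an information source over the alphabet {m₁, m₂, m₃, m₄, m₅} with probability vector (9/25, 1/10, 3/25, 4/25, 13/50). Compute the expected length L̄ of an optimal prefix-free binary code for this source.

Repeatedly combine the two least-probable nodes; the expected code length is the sum of the merged weights.
merge 1/10 + 3/25 → 11/50
merge 4/25 + 11/50 → 19/50
merge 13/50 + 9/25 → 31/50
merge 19/50 + 31/50 → 1
L = 11/50 + 19/50 + 31/50 + 1 = 111/50 = 2.22 bits/symbol.

2.22 bits/symbol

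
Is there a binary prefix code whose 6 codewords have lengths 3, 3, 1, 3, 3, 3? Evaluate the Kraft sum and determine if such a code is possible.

With common denominator 2^3 = 8: Σ 2^(−ℓᵢ) = 1/8 + 1/8 + 4/8 + 1/8 + 1/8 + 1/8 = 9/8 = 1.125.
Kraft's inequality requires Σ ≤ 1; here Σ = 1.125 > 1, so no such prefix code exists.

1.125; no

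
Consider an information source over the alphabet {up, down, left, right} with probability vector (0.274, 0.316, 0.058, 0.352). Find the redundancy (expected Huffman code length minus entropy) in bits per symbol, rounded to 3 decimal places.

0.175 bits

Entropy H = −Σ p log₂ p ≈ 1.8054 bits.
Huffman merges: 29/500+137/500→83/250; 79/250+83/250→81/125; 44/125+81/125→1. L = 99/50 ≈ 1.9800.
L − H = 1.9800 − 1.8054 = 0.175 bits.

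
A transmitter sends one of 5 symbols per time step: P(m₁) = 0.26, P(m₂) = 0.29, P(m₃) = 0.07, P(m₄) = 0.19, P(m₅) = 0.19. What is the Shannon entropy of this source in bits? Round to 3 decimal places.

2.202 bits

H = −Σ pᵢ log₂ pᵢ.
−0.26·log₂(0.26) = 0.5053
−0.29·log₂(0.29) = 0.5179
−0.07·log₂(0.07) = 0.2686
−0.19·log₂(0.19) = 0.4552
−0.19·log₂(0.19) = 0.4552
Sum ≈ 2.2022 → 2.202 bits.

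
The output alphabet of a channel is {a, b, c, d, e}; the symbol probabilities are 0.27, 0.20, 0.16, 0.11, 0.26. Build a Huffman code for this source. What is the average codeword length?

Repeatedly combine the two least-probable nodes; the expected code length is the sum of the merged weights.
merge 11/100 + 4/25 → 27/100
merge 1/5 + 13/50 → 23/50
merge 27/100 + 27/100 → 27/50
merge 23/50 + 27/50 → 1
L = 27/100 + 23/50 + 27/50 + 1 = 227/100 = 2.27 bits/symbol.

2.27 bits/symbol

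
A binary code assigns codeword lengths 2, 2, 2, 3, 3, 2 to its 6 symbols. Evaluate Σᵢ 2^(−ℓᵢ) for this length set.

With common denominator 2^3 = 8: Σ 2^(−ℓᵢ) = 2/8 + 2/8 + 2/8 + 1/8 + 1/8 + 2/8 = 10/8 = 1.25.

1.25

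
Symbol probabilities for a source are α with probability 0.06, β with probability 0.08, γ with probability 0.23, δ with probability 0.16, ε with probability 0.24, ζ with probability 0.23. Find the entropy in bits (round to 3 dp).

2.428 bits

H = −Σ pᵢ log₂ pᵢ.
−0.06·log₂(0.06) = 0.2435
−0.08·log₂(0.08) = 0.2915
−0.23·log₂(0.23) = 0.4877
−0.16·log₂(0.16) = 0.4230
−0.24·log₂(0.24) = 0.4941
−0.23·log₂(0.23) = 0.4877
Sum ≈ 2.4275 → 2.428 bits.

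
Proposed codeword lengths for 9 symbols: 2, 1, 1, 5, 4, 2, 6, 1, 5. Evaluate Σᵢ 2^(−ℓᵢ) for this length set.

With common denominator 2^6 = 64: Σ 2^(−ℓᵢ) = 16/64 + 32/64 + 32/64 + 2/64 + 4/64 + 16/64 + 1/64 + 32/64 + 2/64 = 137/64 = 2.140625.

2.140625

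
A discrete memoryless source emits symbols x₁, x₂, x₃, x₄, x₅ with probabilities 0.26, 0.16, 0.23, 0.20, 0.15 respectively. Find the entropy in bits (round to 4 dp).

H = −Σ pᵢ log₂ pᵢ.
−0.26·log₂(0.26) = 0.5053
−0.16·log₂(0.16) = 0.4230
−0.23·log₂(0.23) = 0.4877
−0.20·log₂(0.20) = 0.4644
−0.15·log₂(0.15) = 0.4105
Sum ≈ 2.2909 → 2.2909 bits.

2.2909 bits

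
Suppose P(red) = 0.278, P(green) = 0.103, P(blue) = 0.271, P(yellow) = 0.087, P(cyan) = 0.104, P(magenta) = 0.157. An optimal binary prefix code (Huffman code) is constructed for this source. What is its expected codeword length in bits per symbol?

2.451 bits/symbol

Repeatedly combine the two least-probable nodes; the expected code length is the sum of the merged weights.
merge 87/1000 + 103/1000 → 19/100
merge 13/125 + 157/1000 → 261/1000
merge 19/100 + 261/1000 → 451/1000
merge 271/1000 + 139/500 → 549/1000
merge 451/1000 + 549/1000 → 1
L = 19/100 + 261/1000 + 451/1000 + 549/1000 + 1 = 2451/1000 = 2.451 bits/symbol.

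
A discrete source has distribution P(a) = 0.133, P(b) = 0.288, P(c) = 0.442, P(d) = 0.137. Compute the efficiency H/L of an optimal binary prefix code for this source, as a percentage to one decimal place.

99.4%

Entropy H = −Σ p log₂ p ≈ 1.8178 bits.
Huffman merges: 133/1000+137/1000→27/100; 27/100+36/125→279/500; 221/500+279/500→1. L = 457/250 ≈ 1.8280.
Efficiency = H/L = 1.8178/1.8280 = 99.4%.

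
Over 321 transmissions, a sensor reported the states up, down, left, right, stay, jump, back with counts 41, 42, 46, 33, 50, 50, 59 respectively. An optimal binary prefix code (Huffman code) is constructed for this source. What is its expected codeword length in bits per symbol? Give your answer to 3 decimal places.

2.816 bits/symbol

Probabilities are the counts divided by 321.
Repeatedly combine the two least-probable nodes; the expected code length is the sum of the merged weights.
merge 11/107 + 41/321 → 74/321
merge 14/107 + 46/321 → 88/321
merge 50/321 + 50/321 → 100/321
merge 59/321 + 74/321 → 133/321
merge 88/321 + 100/321 → 188/321
merge 133/321 + 188/321 → 1
L = 74/321 + 88/321 + 100/321 + 133/321 + 188/321 + 1 = 904/321 ≈ 2.816 bits/symbol.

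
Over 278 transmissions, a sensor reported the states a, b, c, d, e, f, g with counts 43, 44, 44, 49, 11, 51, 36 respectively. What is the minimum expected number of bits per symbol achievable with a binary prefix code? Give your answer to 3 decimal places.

Probabilities are the counts divided by 278.
Repeatedly combine the two least-probable nodes; the expected code length is the sum of the merged weights.
merge 11/278 + 18/139 → 47/278
merge 43/278 + 22/139 → 87/278
merge 22/139 + 47/278 → 91/278
merge 49/278 + 51/278 → 50/139
merge 87/278 + 91/278 → 89/139
merge 50/139 + 89/139 → 1
L = 47/278 + 87/278 + 91/278 + 50/139 + 89/139 + 1 = 781/278 ≈ 2.809 bits/symbol.

2.809 bits/symbol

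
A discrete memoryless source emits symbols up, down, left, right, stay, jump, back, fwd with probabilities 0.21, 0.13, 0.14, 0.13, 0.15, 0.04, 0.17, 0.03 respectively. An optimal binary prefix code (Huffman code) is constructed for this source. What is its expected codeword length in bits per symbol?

2.86 bits/symbol

Repeatedly combine the two least-probable nodes; the expected code length is the sum of the merged weights.
merge 3/100 + 1/25 → 7/100
merge 7/100 + 13/100 → 1/5
merge 13/100 + 7/50 → 27/100
merge 3/20 + 17/100 → 8/25
merge 1/5 + 21/100 → 41/100
merge 27/100 + 8/25 → 59/100
merge 41/100 + 59/100 → 1
L = 7/100 + 1/5 + 27/100 + 8/25 + 41/100 + 59/100 + 1 = 143/50 = 2.86 bits/symbol.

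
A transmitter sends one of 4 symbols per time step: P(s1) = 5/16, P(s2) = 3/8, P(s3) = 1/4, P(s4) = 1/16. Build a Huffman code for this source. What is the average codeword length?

Repeatedly combine the two least-probable nodes; the expected code length is the sum of the merged weights.
merge 1/16 + 1/4 → 5/16
merge 5/16 + 5/16 → 5/8
merge 3/8 + 5/8 → 1
L = 5/16 + 5/8 + 1 = 31/16 = 1.9375 bits/symbol.

1.9375 bits/symbol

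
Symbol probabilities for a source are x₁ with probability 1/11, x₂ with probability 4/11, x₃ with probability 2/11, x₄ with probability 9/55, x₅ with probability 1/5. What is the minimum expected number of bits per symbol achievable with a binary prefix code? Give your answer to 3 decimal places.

Repeatedly combine the two least-probable nodes; the expected code length is the sum of the merged weights.
merge 1/11 + 9/55 → 14/55
merge 2/11 + 1/5 → 21/55
merge 14/55 + 4/11 → 34/55
merge 21/55 + 34/55 → 1
L = 14/55 + 21/55 + 34/55 + 1 = 124/55 ≈ 2.255 bits/symbol.

2.255 bits/symbol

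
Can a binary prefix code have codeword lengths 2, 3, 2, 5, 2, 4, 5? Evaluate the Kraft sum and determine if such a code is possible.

With common denominator 2^5 = 32: Σ 2^(−ℓᵢ) = 8/32 + 4/32 + 8/32 + 1/32 + 8/32 + 2/32 + 1/32 = 32/32 = 1.
Kraft's inequality requires Σ ≤ 1; here Σ = 1 ≤ 1, so such a prefix code exists.

1; yes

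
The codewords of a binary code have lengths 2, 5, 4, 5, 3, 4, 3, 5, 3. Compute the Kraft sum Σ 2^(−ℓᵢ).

0.84375

With common denominator 2^5 = 32: Σ 2^(−ℓᵢ) = 8/32 + 1/32 + 2/32 + 1/32 + 4/32 + 2/32 + 4/32 + 1/32 + 4/32 = 27/32 = 0.84375.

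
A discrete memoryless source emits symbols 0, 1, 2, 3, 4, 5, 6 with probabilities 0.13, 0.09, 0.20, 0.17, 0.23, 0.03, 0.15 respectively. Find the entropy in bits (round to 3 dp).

2.644 bits

H = −Σ pᵢ log₂ pᵢ.
−0.13·log₂(0.13) = 0.3826
−0.09·log₂(0.09) = 0.3127
−0.20·log₂(0.20) = 0.4644
−0.17·log₂(0.17) = 0.4346
−0.23·log₂(0.23) = 0.4877
−0.03·log₂(0.03) = 0.1518
−0.15·log₂(0.15) = 0.4105
Sum ≈ 2.6442 → 2.644 bits.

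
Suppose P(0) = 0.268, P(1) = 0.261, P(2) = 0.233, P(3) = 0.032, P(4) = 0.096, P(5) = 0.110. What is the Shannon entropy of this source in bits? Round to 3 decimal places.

H = −Σ pᵢ log₂ pᵢ.
−0.268·log₂(0.268) = 0.5091
−0.261·log₂(0.261) = 0.5058
−0.233·log₂(0.233) = 0.4897
−0.032·log₂(0.032) = 0.1589
−0.096·log₂(0.096) = 0.3246
−0.110·log₂(0.110) = 0.3503
Sum ≈ 2.3383 → 2.338 bits.

2.338 bits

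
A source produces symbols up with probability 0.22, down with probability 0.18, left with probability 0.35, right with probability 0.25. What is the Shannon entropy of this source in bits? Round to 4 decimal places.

H = −Σ pᵢ log₂ pᵢ.
−0.22·log₂(0.22) = 0.4806
−0.18·log₂(0.18) = 0.4453
−0.35·log₂(0.35) = 0.5301
−0.25·log₂(0.25) = 0.5000
Sum ≈ 1.9560 → 1.9560 bits.

1.9560 bits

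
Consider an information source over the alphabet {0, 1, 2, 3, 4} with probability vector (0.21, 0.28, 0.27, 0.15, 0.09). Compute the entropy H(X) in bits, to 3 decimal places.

2.220 bits

H = −Σ pᵢ log₂ pᵢ.
−0.21·log₂(0.21) = 0.4728
−0.28·log₂(0.28) = 0.5142
−0.27·log₂(0.27) = 0.5100
−0.15·log₂(0.15) = 0.4105
−0.09·log₂(0.09) = 0.3127
Sum ≈ 2.2203 → 2.220 bits.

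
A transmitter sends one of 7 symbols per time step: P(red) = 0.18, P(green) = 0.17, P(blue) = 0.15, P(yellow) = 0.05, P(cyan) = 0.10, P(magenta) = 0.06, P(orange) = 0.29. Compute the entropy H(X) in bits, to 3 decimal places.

H = −Σ pᵢ log₂ pᵢ.
−0.18·log₂(0.18) = 0.4453
−0.17·log₂(0.17) = 0.4346
−0.15·log₂(0.15) = 0.4105
−0.05·log₂(0.05) = 0.2161
−0.10·log₂(0.10) = 0.3322
−0.06·log₂(0.06) = 0.2435
−0.29·log₂(0.29) = 0.5179
Sum ≈ 2.6002 → 2.600 bits.

2.600 bits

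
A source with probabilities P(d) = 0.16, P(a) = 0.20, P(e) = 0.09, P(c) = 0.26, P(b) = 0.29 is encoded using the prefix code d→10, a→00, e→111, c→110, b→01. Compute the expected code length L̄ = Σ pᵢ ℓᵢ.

L̄ = Σ pᵢ·ℓᵢ = 0.16·2 + 0.20·2 + 0.09·3 + 0.26·3 + 0.29·2 = 2.35 bits/symbol.

2.35 bits/symbol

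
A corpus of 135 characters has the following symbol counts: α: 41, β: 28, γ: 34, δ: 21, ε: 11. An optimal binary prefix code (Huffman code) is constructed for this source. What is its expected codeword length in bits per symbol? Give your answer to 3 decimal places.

2.237 bits/symbol

Probabilities are the counts divided by 135.
Repeatedly combine the two least-probable nodes; the expected code length is the sum of the merged weights.
merge 11/135 + 7/45 → 32/135
merge 28/135 + 32/135 → 4/9
merge 34/135 + 41/135 → 5/9
merge 4/9 + 5/9 → 1
L = 32/135 + 4/9 + 5/9 + 1 = 302/135 ≈ 2.237 bits/symbol.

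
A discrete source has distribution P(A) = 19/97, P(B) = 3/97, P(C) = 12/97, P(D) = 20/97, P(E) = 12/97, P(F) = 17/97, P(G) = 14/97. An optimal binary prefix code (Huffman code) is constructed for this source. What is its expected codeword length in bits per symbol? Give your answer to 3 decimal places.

2.753 bits/symbol

Repeatedly combine the two least-probable nodes; the expected code length is the sum of the merged weights.
merge 3/97 + 12/97 → 15/97
merge 12/97 + 14/97 → 26/97
merge 15/97 + 17/97 → 32/97
merge 19/97 + 20/97 → 39/97
merge 26/97 + 32/97 → 58/97
merge 39/97 + 58/97 → 1
L = 15/97 + 26/97 + 32/97 + 39/97 + 58/97 + 1 = 267/97 ≈ 2.753 bits/symbol.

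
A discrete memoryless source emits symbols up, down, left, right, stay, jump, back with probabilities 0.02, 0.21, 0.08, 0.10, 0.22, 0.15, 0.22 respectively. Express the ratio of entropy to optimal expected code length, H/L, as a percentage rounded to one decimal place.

97.4%

Entropy H = −Σ p log₂ p ≈ 2.5811 bits.
Huffman merges: 1/50+2/25→1/10; 1/10+1/10→1/5; 3/20+1/5→7/20; 21/100+11/50→43/100; 11/50+7/20→57/100; 43/100+57/100→1. L = 53/20 ≈ 2.6500.
Efficiency = H/L = 2.5811/2.6500 = 97.4%.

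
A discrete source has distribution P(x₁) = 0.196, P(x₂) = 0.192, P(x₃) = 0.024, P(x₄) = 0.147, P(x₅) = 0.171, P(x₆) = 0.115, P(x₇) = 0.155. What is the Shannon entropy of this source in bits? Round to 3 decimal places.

2.665 bits

H = −Σ pᵢ log₂ pᵢ.
−0.196·log₂(0.196) = 0.4608
−0.192·log₂(0.192) = 0.4571
−0.024·log₂(0.024) = 0.1291
−0.147·log₂(0.147) = 0.4066
−0.171·log₂(0.171) = 0.4357
−0.115·log₂(0.115) = 0.3588
−0.155·log₂(0.155) = 0.4169
Sum ≈ 2.6651 → 2.665 bits.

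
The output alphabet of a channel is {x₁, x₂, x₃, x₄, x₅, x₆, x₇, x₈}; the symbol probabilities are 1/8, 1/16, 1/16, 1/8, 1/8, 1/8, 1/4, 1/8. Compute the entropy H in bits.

2.875 bits

Each probability is a power of 1/2, so log₂(1/p) is an integer.
H = Σ p·log₂(1/p) = 1/8·3 + 1/16·4 + 1/16·4 + 1/8·3 + 1/8·3 + 1/8·3 + 1/4·2 + 1/8·3 = 2.875 bits.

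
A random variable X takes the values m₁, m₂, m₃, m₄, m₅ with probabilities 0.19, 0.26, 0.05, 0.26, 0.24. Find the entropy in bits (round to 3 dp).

H = −Σ pᵢ log₂ pᵢ.
−0.19·log₂(0.19) = 0.4552
−0.26·log₂(0.26) = 0.5053
−0.05·log₂(0.05) = 0.2161
−0.26·log₂(0.26) = 0.5053
−0.24·log₂(0.24) = 0.4941
Sum ≈ 2.1760 → 2.176 bits.

2.176 bits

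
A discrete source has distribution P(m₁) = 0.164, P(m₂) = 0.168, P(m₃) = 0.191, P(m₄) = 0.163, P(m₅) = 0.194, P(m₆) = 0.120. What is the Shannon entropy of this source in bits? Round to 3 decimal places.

H = −Σ pᵢ log₂ pᵢ.
−0.164·log₂(0.164) = 0.4278
−0.168·log₂(0.168) = 0.4323
−0.191·log₂(0.191) = 0.4562
−0.163·log₂(0.163) = 0.4266
−0.194·log₂(0.194) = 0.4590
−0.120·log₂(0.120) = 0.3671
Sum ≈ 2.5689 → 2.569 bits.

2.569 bits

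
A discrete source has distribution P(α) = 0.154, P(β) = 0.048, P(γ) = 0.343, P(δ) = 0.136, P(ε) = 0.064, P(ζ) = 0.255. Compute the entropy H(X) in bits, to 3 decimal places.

2.303 bits

H = −Σ pᵢ log₂ pᵢ.
−0.154·log₂(0.154) = 0.4156
−0.048·log₂(0.048) = 0.2103
−0.343·log₂(0.343) = 0.5295
−0.136·log₂(0.136) = 0.3915
−0.064·log₂(0.064) = 0.2538
−0.255·log₂(0.255) = 0.5027
Sum ≈ 2.3034 → 2.303 bits.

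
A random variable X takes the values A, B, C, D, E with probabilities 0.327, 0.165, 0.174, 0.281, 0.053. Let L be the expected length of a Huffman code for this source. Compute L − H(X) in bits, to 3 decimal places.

0.084 bits

Entropy H = −Σ p log₂ p ≈ 2.1344 bits.
Huffman merges: 53/1000+33/200→109/500; 87/500+109/500→49/125; 281/1000+327/1000→76/125; 49/125+76/125→1. L = 1109/500 ≈ 2.2180.
L − H = 2.2180 − 2.1344 = 0.084 bits.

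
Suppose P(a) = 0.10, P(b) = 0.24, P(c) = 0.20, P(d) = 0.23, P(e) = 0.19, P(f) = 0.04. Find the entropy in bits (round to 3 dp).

H = −Σ pᵢ log₂ pᵢ.
−0.10·log₂(0.10) = 0.3322
−0.24·log₂(0.24) = 0.4941
−0.20·log₂(0.20) = 0.4644
−0.23·log₂(0.23) = 0.4877
−0.19·log₂(0.19) = 0.4552
−0.04·log₂(0.04) = 0.1858
Sum ≈ 2.4194 → 2.419 bits.

2.419 bits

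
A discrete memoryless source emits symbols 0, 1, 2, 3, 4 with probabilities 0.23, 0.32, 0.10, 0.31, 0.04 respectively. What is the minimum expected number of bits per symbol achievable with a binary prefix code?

Repeatedly combine the two least-probable nodes; the expected code length is the sum of the merged weights.
merge 1/25 + 1/10 → 7/50
merge 7/50 + 23/100 → 37/100
merge 31/100 + 8/25 → 63/100
merge 37/100 + 63/100 → 1
L = 7/50 + 37/100 + 63/100 + 1 = 107/50 = 2.14 bits/symbol.

2.14 bits/symbol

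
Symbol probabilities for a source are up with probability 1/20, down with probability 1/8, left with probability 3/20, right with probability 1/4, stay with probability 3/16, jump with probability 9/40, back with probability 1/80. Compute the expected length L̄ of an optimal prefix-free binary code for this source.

2.5875 bits/symbol

Repeatedly combine the two least-probable nodes; the expected code length is the sum of the merged weights.
merge 1/80 + 1/20 → 1/16
merge 1/16 + 1/8 → 3/16
merge 3/20 + 3/16 → 27/80
merge 3/16 + 9/40 → 33/80
merge 1/4 + 27/80 → 47/80
merge 33/80 + 47/80 → 1
L = 1/16 + 3/16 + 27/80 + 33/80 + 47/80 + 1 = 207/80 = 2.5875 bits/symbol.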